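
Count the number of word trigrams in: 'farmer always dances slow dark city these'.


Word trigrams from [7] words:
  Trigram 1: (farmer always dances)
  Trigram 2: (always dances slow)
  Trigram 3: (dances slow dark)
  Trigram 4: (slow dark city)
  Trigram 5: (dark city these)
Total word trigrams: 7 - 2 = 5

5


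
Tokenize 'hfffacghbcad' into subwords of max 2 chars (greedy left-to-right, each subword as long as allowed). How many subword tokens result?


'hfffacghbcad' has 12 characters.
Chunking with max size 2:
  Chunk 1: 'hf' (positions 0-1)
  Chunk 2: 'ff' (positions 2-3)
  Chunk 3: 'ac' (positions 4-5)
  Chunk 4: 'gh' (positions 6-7)
  Chunk 5: 'bc' (positions 8-9)
  Chunk 6: 'ad' (positions 10-11)
Total chunks: ceil(12 / 2) = 6

6


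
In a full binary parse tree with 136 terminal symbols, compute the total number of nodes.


Leaf nodes (terminals): 136
Internal nodes = n - 1 = 136 - 1 = 135
Total = leaves + internal = 136 + 135 = 271

271


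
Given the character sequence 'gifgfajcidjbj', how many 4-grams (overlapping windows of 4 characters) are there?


String 'gifgfajcidjbj' has length L = 13.
Number of overlapping n-grams = L - n + 1
Substituting: 13 - 4 + 1 = 10

10


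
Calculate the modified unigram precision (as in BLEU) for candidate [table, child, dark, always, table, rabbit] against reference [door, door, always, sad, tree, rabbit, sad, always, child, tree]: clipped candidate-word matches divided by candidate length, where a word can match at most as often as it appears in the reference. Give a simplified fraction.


Reference word counts: {'always': 2, 'child': 1, 'door': 2, 'rabbit': 1, 'sad': 2, 'tree': 2}
Checking each candidate word (with clipping):
  'table' -> not in reference -> no match (matches: 0)
  'child' -> in reference (ref count 1, used 1/1) -> match (matches: 1)
  'dark' -> not in reference -> no match (matches: 1)
  'always' -> in reference (ref count 2, used 1/2) -> match (matches: 2)
  'table' -> not in reference -> no match (matches: 2)
  'rabbit' -> in reference (ref count 1, used 1/1) -> match (matches: 3)
Clipped matches: 3, Candidate length: 6
Precision = 3/6 = 1/2

1/2


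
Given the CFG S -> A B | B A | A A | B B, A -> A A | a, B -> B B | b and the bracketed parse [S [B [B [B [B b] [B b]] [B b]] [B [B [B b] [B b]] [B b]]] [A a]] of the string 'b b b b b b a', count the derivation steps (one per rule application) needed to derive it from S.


Every bracketed nonterminal node [X ...] in the tree is produced by exactly one rule application.
Reading the tree off as a leftmost derivation:
  Step 1: S  =>  B A   (applied S -> B A)
  Step 2: B A  =>  B B A   (applied B -> B B)
  Step 3: B B A  =>  B B B A   (applied B -> B B)
  Step 4: B B B A  =>  B B B B A   (applied B -> B B)
  Step 5: B B B B A  =>  b B B B A   (applied B -> b)
  Step 6: b B B B A  =>  b b B B A   (applied B -> b)
  Step 7: b b B B A  =>  b b b B A   (applied B -> b)
  Step 8: b b b B A  =>  b b b B B A   (applied B -> B B)
  Step 9: b b b B B A  =>  b b b B B B A   (applied B -> B B)
  Step 10: b b b B B B A  =>  b b b b B B A   (applied B -> b)
  Step 11: b b b b B B A  =>  b b b b b B A   (applied B -> b)
  Step 12: b b b b b B A  =>  b b b b b b A   (applied B -> b)
  Step 13: b b b b b b A  =>  b b b b b b a   (applied A -> a)
Final yield: b b b b b b a
Total rewrite steps: 13

13


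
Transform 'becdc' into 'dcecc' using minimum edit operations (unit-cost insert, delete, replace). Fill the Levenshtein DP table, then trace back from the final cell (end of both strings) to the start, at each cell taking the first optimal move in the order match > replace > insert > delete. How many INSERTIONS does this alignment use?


Edit distance = 3. Backtracking from cell (5, 5) with preference match > replace > insert > delete,
then listing the resulting alignment 'becdc' -> 'dcecc' left to right:
  Step 1: insert 'd' [insertion #1]
  Step 2: replace b->c
  Step 3: keep 'e'
  Step 4: keep 'c'
  Step 5: delete 'd'
  Step 6: keep 'c'
Total insertions: 1

1


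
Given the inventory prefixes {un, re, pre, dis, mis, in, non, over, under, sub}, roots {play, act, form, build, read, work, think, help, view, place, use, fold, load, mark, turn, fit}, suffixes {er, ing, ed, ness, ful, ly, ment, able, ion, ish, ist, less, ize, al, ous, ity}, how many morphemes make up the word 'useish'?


Segmenting 'useish' against the inventory:
  'use' -> root (morpheme 1)
  'ish' -> suffix (morpheme 2)
Total morphemes: 2

2


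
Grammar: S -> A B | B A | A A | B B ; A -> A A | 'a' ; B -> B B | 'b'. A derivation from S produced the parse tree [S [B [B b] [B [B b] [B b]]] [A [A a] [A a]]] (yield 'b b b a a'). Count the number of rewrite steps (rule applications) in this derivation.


Every bracketed nonterminal node [X ...] in the tree is produced by exactly one rule application.
Reading the tree off as a leftmost derivation:
  Step 1: S  =>  B A   (applied S -> B A)
  Step 2: B A  =>  B B A   (applied B -> B B)
  Step 3: B B A  =>  b B A   (applied B -> b)
  Step 4: b B A  =>  b B B A   (applied B -> B B)
  Step 5: b B B A  =>  b b B A   (applied B -> b)
  Step 6: b b B A  =>  b b b A   (applied B -> b)
  Step 7: b b b A  =>  b b b A A   (applied A -> A A)
  Step 8: b b b A A  =>  b b b a A   (applied A -> a)
  Step 9: b b b a A  =>  b b b a a   (applied A -> a)
Final yield: b b b a a
Total rewrite steps: 9

9


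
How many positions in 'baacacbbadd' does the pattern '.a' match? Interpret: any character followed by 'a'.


Pattern: .a means any character followed by 'a'.
Scanning 'baacacbbadd' position-by-position:
  Pos 0: window 'ba' -> MATCH
  Pos 1: window 'aa' -> MATCH
  Pos 2: window 'ac' -> no
  Pos 3: window 'ca' -> MATCH
  Pos 4: window 'ac' -> no
  Pos 5: window 'cb' -> no
  Pos 6: window 'bb' -> no
  Pos 7: window 'ba' -> MATCH
  Pos 8: window 'ad' -> no
  Pos 9: window 'dd' -> no
  Pos 10: window 'd' -> no
Total matches: 4

4


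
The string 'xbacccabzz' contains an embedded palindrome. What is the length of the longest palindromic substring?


Scanning 'xbacccabzz' for palindromic substrings.
Substring at positions 1-7: 'bacccab'.
Check: reverse('bacccab') = 'bacccab' -> palindrome confirmed.
Neighbouring characters ('x' / 'z') break symmetry, so it cannot extend further.
No longer palindromic substring exists; longest length = 7

7


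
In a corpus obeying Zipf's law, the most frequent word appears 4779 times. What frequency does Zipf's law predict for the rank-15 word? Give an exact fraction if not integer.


Zipf's law: freq(rank) = f1 / rank
f1 = 4779, rank = 15
freq = 4779 / 15
GCD(4779, 15) = 3
Simplified: 1593/5

1593/5


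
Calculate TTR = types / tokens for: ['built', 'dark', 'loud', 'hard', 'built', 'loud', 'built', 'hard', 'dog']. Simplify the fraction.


Tokens: 9
Unique types: ('built', 'dark', 'dog', 'hard', 'loud') = 5
TTR = 5/9
Already in lowest terms.

5/9


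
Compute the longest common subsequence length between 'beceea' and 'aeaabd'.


DP table for LCS of 'beceea' and 'aeaabd':
       a  e  a  a  b  d
    0  0  0  0  0  0  0
  b 0  0  0  0  0  1  1
  e 0  0  1  1  1  1  1
  c 0  0  1  1  1  1  1
  e 0  0  1  1  1  1  1
  e 0  0  1  1  1  1  1
  a 0  1  1  2  2  2  2
LCS: 'ea'
LCS length = 2

2


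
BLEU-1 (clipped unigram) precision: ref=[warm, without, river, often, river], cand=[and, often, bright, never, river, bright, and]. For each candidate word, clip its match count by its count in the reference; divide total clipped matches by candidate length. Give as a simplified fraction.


Reference word counts: {'often': 1, 'river': 2, 'warm': 1, 'without': 1}
Checking each candidate word (with clipping):
  'and' -> not in reference -> no match (matches: 0)
  'often' -> in reference (ref count 1, used 1/1) -> match (matches: 1)
  'bright' -> not in reference -> no match (matches: 1)
  'never' -> not in reference -> no match (matches: 1)
  'river' -> in reference (ref count 2, used 1/2) -> match (matches: 2)
  'bright' -> not in reference -> no match (matches: 2)
  'and' -> not in reference -> no match (matches: 2)
Clipped matches: 2, Candidate length: 7
Precision = 2/7

2/7


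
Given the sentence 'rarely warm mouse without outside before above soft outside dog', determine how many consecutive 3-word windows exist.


Word trigrams from [10] words:
  Trigram 1: (rarely warm mouse)
  Trigram 2: (warm mouse without)
  Trigram 3: (mouse without outside)
  Trigram 4: (without outside before)
  Trigram 5: (outside before above)
  Trigram 6: (before above soft)
  Trigram 7: (above soft outside)
  Trigram 8: (soft outside dog)
Total word trigrams: 10 - 2 = 8

8


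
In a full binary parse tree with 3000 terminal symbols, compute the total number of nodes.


Leaf nodes (terminals): 3000
Internal nodes = n - 1 = 3000 - 1 = 2999
Total = leaves + internal = 3000 + 2999 = 5999

5999


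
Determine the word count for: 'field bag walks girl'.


Counting words by splitting on spaces:
  Word 1: 'field'
  Word 2: 'bag'
  Word 3: 'walks'
  Word 4: 'girl'
Total words: 4

4


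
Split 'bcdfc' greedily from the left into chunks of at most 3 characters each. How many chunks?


'bcdfc' has 5 characters.
Chunking with max size 3:
  Chunk 1: 'bcd' (positions 0-2)
  Chunk 2: 'fc' (positions 3-4)
Total chunks: ceil(5 / 3) = 2

2


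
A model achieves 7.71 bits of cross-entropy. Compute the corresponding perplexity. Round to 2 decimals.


Perplexity formula: PP = 2^H
H = 7.71
PP = 2^7.71
Decompose: 2^7.71 = 2^7 * 2^0.71
2^7 = 128, 2^0.71 ~ 1.6358041
PP ~ 128 * 1.6358041 = 209.3829248
Rounded to 2 decimals: 209.38

209.38


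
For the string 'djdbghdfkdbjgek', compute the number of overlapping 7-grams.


String 'djdbghdfkdbjgek' has length L = 15.
Number of overlapping n-grams = L - n + 1
Substituting: 15 - 7 + 1 = 9

9


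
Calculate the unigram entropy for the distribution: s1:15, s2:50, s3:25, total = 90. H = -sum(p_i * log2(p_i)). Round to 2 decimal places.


Computing entropy H = -sum(p_i * log2(p_i)):
  s1: p = 15/90 = 0.1667, -p*log2(p) = 0.4308
  s2: p = 50/90 = 0.5556, -p*log2(p) = 0.4711
  s3: p = 25/90 = 0.2778, -p*log2(p) = 0.5133
H = sum of terms = 1.4152
Rounded to 2 decimals: 1.42

1.42


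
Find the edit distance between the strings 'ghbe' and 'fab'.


Building DP table for s1='ghbe' (len 4) and s2='fab' (len 3):
       f  a  b
    0  1  2  3
  g 1  1  2  3
  h 2  2  2  3
  b 3  3  3  2
  e 4  4  4  3
Edit distance = dp[4][3] = 3

3


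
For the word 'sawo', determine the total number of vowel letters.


Scanning each character of 'sawo':
  Position 1: 's' -> consonant (running count: 0)
  Position 2: 'a' -> vowel (running count: 1)
  Position 3: 'w' -> consonant (running count: 1)
  Position 4: 'o' -> vowel (running count: 2)
Total vowels: 2

2


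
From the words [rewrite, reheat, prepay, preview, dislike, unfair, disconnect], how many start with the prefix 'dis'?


Checking each word for prefix 'dis':
  'rewrite' -> no (count: 0)
  'reheat' -> no (count: 0)
  'prepay' -> no (count: 0)
  'preview' -> no (count: 0)
  'dislike' -> YES, starts with 'dis' (count: 1)
  'unfair' -> no (count: 1)
  'disconnect' -> YES, starts with 'dis' (count: 2)
Total with prefix 'dis': 2

2


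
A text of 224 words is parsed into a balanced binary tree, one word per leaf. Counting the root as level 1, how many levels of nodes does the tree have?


In a balanced binary tree with n leaves the deepest leaf is ceil(log2(n)) edges below the root,
so counting node levels inclusive of root and leaves gives ceil(log2(n)) + 1 levels.
log2(224) = 7.8074
ceil(7.8074) = 8
levels = 8 + 1 = 9

9


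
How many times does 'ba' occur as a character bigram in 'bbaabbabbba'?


Scanning 'bbaabbabbba' for bigram 'ba':
  Position 0: 'bb' -> no
  Position 1: 'ba' -> MATCH
  Position 2: 'aa' -> no
  Position 3: 'ab' -> no
  Position 4: 'bb' -> no
  Position 5: 'ba' -> MATCH
  Position 6: 'ab' -> no
  Position 7: 'bb' -> no
  Position 8: 'bb' -> no
  Position 9: 'ba' -> MATCH
Total matches: 3

3


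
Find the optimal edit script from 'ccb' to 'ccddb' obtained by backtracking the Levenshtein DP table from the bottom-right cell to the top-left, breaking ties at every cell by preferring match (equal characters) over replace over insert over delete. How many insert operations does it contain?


Edit distance = 2. Backtracking from cell (3, 5) with preference match > replace > insert > delete,
then listing the resulting alignment 'ccb' -> 'ccddb' left to right:
  Step 1: keep 'c'
  Step 2: keep 'c'
  Step 3: insert 'd' [insertion #1]
  Step 4: insert 'd' [insertion #2]
  Step 5: keep 'b'
Total insertions: 2

2


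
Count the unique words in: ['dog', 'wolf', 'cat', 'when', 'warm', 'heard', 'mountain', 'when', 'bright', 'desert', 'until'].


Listing all tokens and tracking unique types:
  Token 1: 'dog' -> NEW (unique so far: 1)
  Token 2: 'wolf' -> NEW (unique so far: 2)
  Token 3: 'cat' -> NEW (unique so far: 3)
  Token 4: 'when' -> NEW (unique so far: 4)
  Token 5: 'warm' -> NEW (unique so far: 5)
  Token 6: 'heard' -> NEW (unique so far: 6)
  Token 7: 'mountain' -> NEW (unique so far: 7)
  Token 8: 'when' -> duplicate (unique so far: 7)
  Token 9: 'bright' -> NEW (unique so far: 8)
  Token 10: 'desert' -> NEW (unique so far: 9)
  Token 11: 'until' -> NEW (unique so far: 10)
Unique types: ('bright', 'cat', 'desert', 'dog', 'heard', 'mountain', 'until', 'warm', 'when', 'wolf')
Vocabulary size: 10

10


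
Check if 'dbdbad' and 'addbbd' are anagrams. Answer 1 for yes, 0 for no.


Sort characters of 'dbdbad': 'abbddd'
Sort characters of 'addbbd': 'abbddd'
Sorted forms match -> they ARE anagrams
Result: 1

1


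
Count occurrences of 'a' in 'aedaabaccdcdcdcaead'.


Scanning 'aedaabaccdcdcdcaead' for 'a':
  Position 0: 'a' -> MATCH (count: 1)
  Position 3: 'a' -> MATCH (count: 2)
  Position 4: 'a' -> MATCH (count: 3)
  Position 6: 'a' -> MATCH (count: 4)
  Position 15: 'a' -> MATCH (count: 5)
  Position 17: 'a' -> MATCH (count: 6)
Total occurrences of 'a': 6

6


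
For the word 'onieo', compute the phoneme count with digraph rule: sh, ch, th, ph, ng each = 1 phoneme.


Parsing 'onieo' greedily, digraphs first:
  'o' -> vowel phoneme (phonemes so far: 1)
  'n' -> consonant phoneme (phonemes so far: 2)
  'i' -> vowel phoneme (phonemes so far: 3)
  'e' -> vowel phoneme (phonemes so far: 4)
  'o' -> vowel phoneme (phonemes so far: 5)
Total phonemes: 5

5


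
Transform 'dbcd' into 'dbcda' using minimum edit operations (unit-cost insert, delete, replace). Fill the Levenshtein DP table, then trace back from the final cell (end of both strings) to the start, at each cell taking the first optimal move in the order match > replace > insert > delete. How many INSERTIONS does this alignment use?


Edit distance = 1. Backtracking from cell (4, 5) with preference match > replace > insert > delete,
then listing the resulting alignment 'dbcd' -> 'dbcda' left to right:
  Step 1: keep 'd'
  Step 2: keep 'b'
  Step 3: keep 'c'
  Step 4: keep 'd'
  Step 5: insert 'a' [insertion #1]
Total insertions: 1

1


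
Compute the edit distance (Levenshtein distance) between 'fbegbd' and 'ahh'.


Building DP table for s1='fbegbd' (len 6) and s2='ahh' (len 3):
       a  h  h
    0  1  2  3
  f 1  1  2  3
  b 2  2  2  3
  e 3  3  3  3
  g 4  4  4  4
  b 5  5  5  5
  d 6  6  6  6
Edit distance = dp[6][3] = 6

6


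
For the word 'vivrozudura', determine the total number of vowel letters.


Scanning each character of 'vivrozudura':
  Position 1: 'v' -> consonant (running count: 0)
  Position 2: 'i' -> vowel (running count: 1)
  Position 3: 'v' -> consonant (running count: 1)
  Position 4: 'r' -> consonant (running count: 1)
  Position 5: 'o' -> vowel (running count: 2)
  Position 6: 'z' -> consonant (running count: 2)
  Position 7: 'u' -> vowel (running count: 3)
  Position 8: 'd' -> consonant (running count: 3)
  Position 9: 'u' -> vowel (running count: 4)
  Position 10: 'r' -> consonant (running count: 4)
  Position 11: 'a' -> vowel (running count: 5)
Total vowels: 5

5


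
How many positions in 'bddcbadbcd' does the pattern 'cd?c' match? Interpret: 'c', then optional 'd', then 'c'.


Pattern: cd?c means 'c', then optional 'd', then 'c'.
Scanning 'bddcbadbcd' position-by-position:
  Pos 0: window 'bdd' -> no
  Pos 1: window 'ddc' -> no
  Pos 2: window 'dcb' -> no
  Pos 3: window 'cba' -> no
  Pos 4: window 'bad' -> no
  Pos 5: window 'adb' -> no
  Pos 6: window 'dbc' -> no
  Pos 7: window 'bcd' -> no
  Pos 8: window 'cd' -> no
  Pos 9: window 'd' -> no
Total matches: 0

0


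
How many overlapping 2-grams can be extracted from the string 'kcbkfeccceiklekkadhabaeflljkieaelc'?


String 'kcbkfeccceiklekkadhabaeflljkieaelc' has length L = 34.
Number of overlapping n-grams = L - n + 1
Substituting: 34 - 2 + 1 = 33

33


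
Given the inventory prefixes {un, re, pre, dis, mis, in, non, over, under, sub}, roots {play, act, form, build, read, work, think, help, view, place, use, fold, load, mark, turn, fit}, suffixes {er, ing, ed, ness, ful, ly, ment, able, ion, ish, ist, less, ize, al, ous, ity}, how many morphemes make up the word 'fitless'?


Segmenting 'fitless' against the inventory:
  'fit' -> root (morpheme 1)
  'less' -> suffix (morpheme 2)
Total morphemes: 2

2


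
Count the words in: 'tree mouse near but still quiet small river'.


Counting words by splitting on spaces:
  Word 1: 'tree'
  Word 2: 'mouse'
  Word 3: 'near'
  Word 4: 'but'
  Word 5: 'still'
  Word 6: 'quiet'
  Word 7: 'small'
  Word 8: 'river'
Total words: 8

8


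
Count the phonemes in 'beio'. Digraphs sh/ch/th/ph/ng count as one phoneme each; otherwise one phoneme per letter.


Parsing 'beio' greedily, digraphs first:
  'b' -> consonant phoneme (phonemes so far: 1)
  'e' -> vowel phoneme (phonemes so far: 2)
  'i' -> vowel phoneme (phonemes so far: 3)
  'o' -> vowel phoneme (phonemes so far: 4)
Total phonemes: 4

4


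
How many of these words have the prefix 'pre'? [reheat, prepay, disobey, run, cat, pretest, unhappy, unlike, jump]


Checking each word for prefix 'pre':
  'reheat' -> no (count: 0)
  'prepay' -> YES, starts with 'pre' (count: 1)
  'disobey' -> no (count: 1)
  'run' -> no (count: 1)
  'cat' -> no (count: 1)
  'pretest' -> YES, starts with 'pre' (count: 2)
  'unhappy' -> no (count: 2)
  'unlike' -> no (count: 2)
  'jump' -> no (count: 2)
Total with prefix 'pre': 2

2


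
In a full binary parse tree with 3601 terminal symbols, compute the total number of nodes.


Leaf nodes (terminals): 3601
Internal nodes = n - 1 = 3601 - 1 = 3600
Total = leaves + internal = 3601 + 3600 = 7201

7201


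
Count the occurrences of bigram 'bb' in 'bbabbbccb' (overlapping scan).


Scanning 'bbabbbccb' for bigram 'bb':
  Position 0: 'bb' -> MATCH
  Position 1: 'ba' -> no
  Position 2: 'ab' -> no
  Position 3: 'bb' -> MATCH
  Position 4: 'bb' -> MATCH
  Position 5: 'bc' -> no
  Position 6: 'cc' -> no
  Position 7: 'cb' -> no
Total matches: 3

3


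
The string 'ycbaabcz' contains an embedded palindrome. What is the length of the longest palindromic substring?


Scanning 'ycbaabcz' for palindromic substrings.
Substring at positions 1-6: 'cbaabc'.
Check: reverse('cbaabc') = 'cbaabc' -> palindrome confirmed.
Neighbouring characters ('y' / 'z') break symmetry, so it cannot extend further.
No longer palindromic substring exists; longest length = 6

6


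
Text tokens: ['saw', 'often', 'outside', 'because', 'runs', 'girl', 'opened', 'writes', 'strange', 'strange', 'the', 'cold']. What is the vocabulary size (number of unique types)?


Listing all tokens and tracking unique types:
  Token 1: 'saw' -> NEW (unique so far: 1)
  Token 2: 'often' -> NEW (unique so far: 2)
  Token 3: 'outside' -> NEW (unique so far: 3)
  Token 4: 'because' -> NEW (unique so far: 4)
  Token 5: 'runs' -> NEW (unique so far: 5)
  Token 6: 'girl' -> NEW (unique so far: 6)
  Token 7: 'opened' -> NEW (unique so far: 7)
  Token 8: 'writes' -> NEW (unique so far: 8)
  Token 9: 'strange' -> NEW (unique so far: 9)
  Token 10: 'strange' -> duplicate (unique so far: 9)
  Token 11: 'the' -> NEW (unique so far: 10)
  Token 12: 'cold' -> NEW (unique so far: 11)
Unique types: ('because', 'cold', 'girl', 'often', 'opened', 'outside', 'runs', 'saw', 'strange', 'the', 'writes')
Vocabulary size: 11

11


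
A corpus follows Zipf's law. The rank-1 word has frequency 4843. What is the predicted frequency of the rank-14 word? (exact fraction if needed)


Zipf's law: freq(rank) = f1 / rank
f1 = 4843, rank = 14
freq = 4843 / 14
GCD(4843, 14) = 1
Simplified: 4843/14

4843/14


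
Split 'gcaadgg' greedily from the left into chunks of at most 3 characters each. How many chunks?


'gcaadgg' has 7 characters.
Chunking with max size 3:
  Chunk 1: 'gca' (positions 0-2)
  Chunk 2: 'adg' (positions 3-5)
  Chunk 3: 'g' (positions 6-6)
Total chunks: ceil(7 / 3) = 3

3


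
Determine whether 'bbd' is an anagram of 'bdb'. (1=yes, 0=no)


Sort characters of 'bbd': 'bbd'
Sort characters of 'bdb': 'bbd'
Sorted forms match -> they ARE anagrams
Result: 1

1


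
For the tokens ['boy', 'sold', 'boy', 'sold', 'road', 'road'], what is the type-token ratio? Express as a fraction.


Tokens: 6
Unique types: ('boy', 'road', 'sold') = 3
TTR = 3/6
Simplify: divide both by 3 -> 1/2
TTR = 1/2

1/2


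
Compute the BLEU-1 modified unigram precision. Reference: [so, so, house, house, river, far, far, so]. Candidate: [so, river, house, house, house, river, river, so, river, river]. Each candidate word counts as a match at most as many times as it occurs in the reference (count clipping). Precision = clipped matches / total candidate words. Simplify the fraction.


Reference word counts: {'far': 2, 'house': 2, 'river': 1, 'so': 3}
Checking each candidate word (with clipping):
  'so' -> in reference (ref count 3, used 1/3) -> match (matches: 1)
  'river' -> in reference (ref count 1, used 1/1) -> match (matches: 2)
  'house' -> in reference (ref count 2, used 1/2) -> match (matches: 3)
  'house' -> in reference (ref count 2, used 2/2) -> match (matches: 4)
  'house' -> ref count 2 already used up (2/2) -> clipped, no match (matches: 4)
  'river' -> ref count 1 already used up (1/1) -> clipped, no match (matches: 4)
  'river' -> ref count 1 already used up (1/1) -> clipped, no match (matches: 4)
  'so' -> in reference (ref count 3, used 2/3) -> match (matches: 5)
  'river' -> ref count 1 already used up (1/1) -> clipped, no match (matches: 5)
  'river' -> ref count 1 already used up (1/1) -> clipped, no match (matches: 5)
Clipped matches: 5, Candidate length: 10
Precision = 5/10 = 1/2

1/2


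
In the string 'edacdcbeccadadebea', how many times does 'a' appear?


Scanning 'edacdcbeccadadebea' for 'a':
  Position 2: 'a' -> MATCH (count: 1)
  Position 10: 'a' -> MATCH (count: 2)
  Position 12: 'a' -> MATCH (count: 3)
  Position 17: 'a' -> MATCH (count: 4)
Total occurrences of 'a': 4

4


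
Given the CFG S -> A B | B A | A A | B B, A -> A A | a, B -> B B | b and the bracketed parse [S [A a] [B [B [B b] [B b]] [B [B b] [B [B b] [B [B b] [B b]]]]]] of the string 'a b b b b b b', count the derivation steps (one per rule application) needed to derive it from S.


Every bracketed nonterminal node [X ...] in the tree is produced by exactly one rule application.
Reading the tree off as a leftmost derivation:
  Step 1: S  =>  A B   (applied S -> A B)
  Step 2: A B  =>  a B   (applied A -> a)
  Step 3: a B  =>  a B B   (applied B -> B B)
  Step 4: a B B  =>  a B B B   (applied B -> B B)
  Step 5: a B B B  =>  a b B B   (applied B -> b)
  Step 6: a b B B  =>  a b b B   (applied B -> b)
  Step 7: a b b B  =>  a b b B B   (applied B -> B B)
  Step 8: a b b B B  =>  a b b b B   (applied B -> b)
  Step 9: a b b b B  =>  a b b b B B   (applied B -> B B)
  Step 10: a b b b B B  =>  a b b b b B   (applied B -> b)
  Step 11: a b b b b B  =>  a b b b b B B   (applied B -> B B)
  Step 12: a b b b b B B  =>  a b b b b b B   (applied B -> b)
  Step 13: a b b b b b B  =>  a b b b b b b   (applied B -> b)
Final yield: a b b b b b b
Total rewrite steps: 13

13


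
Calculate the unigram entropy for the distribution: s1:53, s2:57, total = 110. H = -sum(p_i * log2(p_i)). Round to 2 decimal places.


Computing entropy H = -sum(p_i * log2(p_i)):
  s1: p = 53/110 = 0.4818, -p*log2(p) = 0.5076
  s2: p = 57/110 = 0.5182, -p*log2(p) = 0.4915
H = sum of terms = 0.9991
Rounded to 2 decimals: 1.00

1.00


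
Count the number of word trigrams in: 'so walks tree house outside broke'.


Word trigrams from [6] words:
  Trigram 1: (so walks tree)
  Trigram 2: (walks tree house)
  Trigram 3: (tree house outside)
  Trigram 4: (house outside broke)
Total word trigrams: 6 - 2 = 4

4


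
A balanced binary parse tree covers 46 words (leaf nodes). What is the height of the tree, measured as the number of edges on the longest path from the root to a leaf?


In a balanced binary tree with n leaves the deepest leaf is ceil(log2(n)) edges below the root.
log2(46) = 5.5236
ceil(5.5236) = 6
height (edges) = 6

6


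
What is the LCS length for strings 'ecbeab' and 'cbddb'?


DP table for LCS of 'ecbeab' and 'cbddb':
       c  b  d  d  b
    0  0  0  0  0  0
  e 0  0  0  0  0  0
  c 0  1  1  1  1  1
  b 0  1  2  2  2  2
  e 0  1  2  2  2  2
  a 0  1  2  2  2  2
  b 0  1  2  2  2  3
LCS: 'cbb'
LCS length = 3

3


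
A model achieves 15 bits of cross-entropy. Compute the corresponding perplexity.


Perplexity formula: PP = 2^H
H = 15
PP = 2^15
PP = 2^15 = 32768

32768


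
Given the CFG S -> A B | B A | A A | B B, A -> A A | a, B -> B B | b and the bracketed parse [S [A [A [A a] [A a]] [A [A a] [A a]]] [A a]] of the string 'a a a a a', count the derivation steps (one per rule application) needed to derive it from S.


Every bracketed nonterminal node [X ...] in the tree is produced by exactly one rule application.
Reading the tree off as a leftmost derivation:
  Step 1: S  =>  A A   (applied S -> A A)
  Step 2: A A  =>  A A A   (applied A -> A A)
  Step 3: A A A  =>  A A A A   (applied A -> A A)
  Step 4: A A A A  =>  a A A A   (applied A -> a)
  Step 5: a A A A  =>  a a A A   (applied A -> a)
  Step 6: a a A A  =>  a a A A A   (applied A -> A A)
  Step 7: a a A A A  =>  a a a A A   (applied A -> a)
  Step 8: a a a A A  =>  a a a a A   (applied A -> a)
  Step 9: a a a a A  =>  a a a a a   (applied A -> a)
Final yield: a a a a a
Total rewrite steps: 9

9


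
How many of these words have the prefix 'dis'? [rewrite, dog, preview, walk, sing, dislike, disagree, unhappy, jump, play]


Checking each word for prefix 'dis':
  'rewrite' -> no (count: 0)
  'dog' -> no (count: 0)
  'preview' -> no (count: 0)
  'walk' -> no (count: 0)
  'sing' -> no (count: 0)
  'dislike' -> YES, starts with 'dis' (count: 1)
  'disagree' -> YES, starts with 'dis' (count: 2)
  'unhappy' -> no (count: 2)
  'jump' -> no (count: 2)
  'play' -> no (count: 2)
Total with prefix 'dis': 2

2


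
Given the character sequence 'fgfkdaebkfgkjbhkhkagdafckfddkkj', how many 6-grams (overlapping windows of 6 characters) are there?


String 'fgfkdaebkfgkjbhkhkagdafckfddkkj' has length L = 31.
Number of overlapping n-grams = L - n + 1
Substituting: 31 - 6 + 1 = 26

26


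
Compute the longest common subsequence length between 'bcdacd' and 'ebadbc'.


DP table for LCS of 'bcdacd' and 'ebadbc':
       e  b  a  d  b  c
    0  0  0  0  0  0  0
  b 0  0  1  1  1  1  1
  c 0  0  1  1  1  1  2
  d 0  0  1  1  2  2  2
  a 0  0  1  2  2  2  2
  c 0  0  1  2  2  2  3
  d 0  0  1  2  3  3  3
LCS: 'bdc'
LCS length = 3

3


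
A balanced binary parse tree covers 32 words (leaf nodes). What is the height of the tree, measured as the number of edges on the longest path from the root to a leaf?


In a balanced binary tree with n leaves the deepest leaf is ceil(log2(n)) edges below the root.
log2(32) = 5.0000
ceil(5.0000) = 5
height (edges) = 5

5


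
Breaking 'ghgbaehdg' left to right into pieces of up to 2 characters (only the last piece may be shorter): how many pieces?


'ghgbaehdg' has 9 characters.
Chunking with max size 2:
  Chunk 1: 'gh' (positions 0-1)
  Chunk 2: 'gb' (positions 2-3)
  Chunk 3: 'ae' (positions 4-5)
  Chunk 4: 'hd' (positions 6-7)
  Chunk 5: 'g' (positions 8-8)
Total chunks: ceil(9 / 2) = 5

5


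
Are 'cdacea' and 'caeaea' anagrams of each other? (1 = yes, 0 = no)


Sort characters of 'cdacea': 'aaccde'
Sort characters of 'caeaea': 'aaacee'
Sorted forms differ -> they are NOT anagrams
Result: 0

0


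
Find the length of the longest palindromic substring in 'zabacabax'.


Scanning 'zabacabax' for palindromic substrings.
Substring at positions 1-7: 'abacaba'.
Check: reverse('abacaba') = 'abacaba' -> palindrome confirmed.
Neighbouring characters ('z' / 'x') break symmetry, so it cannot extend further.
No longer palindromic substring exists; longest length = 7

7


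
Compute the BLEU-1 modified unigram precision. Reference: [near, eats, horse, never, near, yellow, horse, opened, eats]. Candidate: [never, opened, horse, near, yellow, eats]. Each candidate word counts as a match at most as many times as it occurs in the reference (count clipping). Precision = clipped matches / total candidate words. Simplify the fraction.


Reference word counts: {'eats': 2, 'horse': 2, 'near': 2, 'never': 1, 'opened': 1, 'yellow': 1}
Checking each candidate word (with clipping):
  'never' -> in reference (ref count 1, used 1/1) -> match (matches: 1)
  'opened' -> in reference (ref count 1, used 1/1) -> match (matches: 2)
  'horse' -> in reference (ref count 2, used 1/2) -> match (matches: 3)
  'near' -> in reference (ref count 2, used 1/2) -> match (matches: 4)
  'yellow' -> in reference (ref count 1, used 1/1) -> match (matches: 5)
  'eats' -> in reference (ref count 2, used 1/2) -> match (matches: 6)
Clipped matches: 6, Candidate length: 6
Precision = 6/6 = 1

1


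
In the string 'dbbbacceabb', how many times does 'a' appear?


Scanning 'dbbbacceabb' for 'a':
  Position 4: 'a' -> MATCH (count: 1)
  Position 8: 'a' -> MATCH (count: 2)
Total occurrences of 'a': 2

2


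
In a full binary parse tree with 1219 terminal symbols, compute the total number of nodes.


Leaf nodes (terminals): 1219
Internal nodes = n - 1 = 1219 - 1 = 1218
Total = leaves + internal = 1219 + 1218 = 2437

2437


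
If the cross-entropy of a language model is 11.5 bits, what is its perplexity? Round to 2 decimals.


Perplexity formula: PP = 2^H
H = 11.5
PP = 2^11.5
Decompose: 2^11.5 = 2^11 * 2^0.5 = 2^11 * sqrt(2)
2^11 = 2048, sqrt(2) ~ 1.4142136
PP ~ 2048 * 1.4142136 = 2896.3094528
Rounded to 2 decimals: 2896.31

2896.31


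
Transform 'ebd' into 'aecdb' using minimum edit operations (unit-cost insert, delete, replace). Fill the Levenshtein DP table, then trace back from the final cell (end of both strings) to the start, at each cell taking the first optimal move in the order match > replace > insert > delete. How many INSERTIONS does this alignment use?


Edit distance = 3. Backtracking from cell (3, 5) with preference match > replace > insert > delete,
then listing the resulting alignment 'ebd' -> 'aecdb' left to right:
  Step 1: insert 'a' [insertion #1]
  Step 2: keep 'e'
  Step 3: replace b->c
  Step 4: keep 'd'
  Step 5: insert 'b' [insertion #2]
Total insertions: 2

2


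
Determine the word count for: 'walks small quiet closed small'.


Counting words by splitting on spaces:
  Word 1: 'walks'
  Word 2: 'small'
  Word 3: 'quiet'
  Word 4: 'closed'
  Word 5: 'small'
Total words: 5

5


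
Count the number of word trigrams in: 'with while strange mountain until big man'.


Word trigrams from [7] words:
  Trigram 1: (with while strange)
  Trigram 2: (while strange mountain)
  Trigram 3: (strange mountain until)
  Trigram 4: (mountain until big)
  Trigram 5: (until big man)
Total word trigrams: 7 - 2 = 5

5


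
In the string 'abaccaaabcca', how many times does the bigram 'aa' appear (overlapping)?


Scanning 'abaccaaabcca' for bigram 'aa':
  Position 0: 'ab' -> no
  Position 1: 'ba' -> no
  Position 2: 'ac' -> no
  Position 3: 'cc' -> no
  Position 4: 'ca' -> no
  Position 5: 'aa' -> MATCH
  Position 6: 'aa' -> MATCH
  Position 7: 'ab' -> no
  Position 8: 'bc' -> no
  Position 9: 'cc' -> no
  Position 10: 'ca' -> no
Total matches: 2

2


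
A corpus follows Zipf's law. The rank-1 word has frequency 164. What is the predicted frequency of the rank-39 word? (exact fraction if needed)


Zipf's law: freq(rank) = f1 / rank
f1 = 164, rank = 39
freq = 164 / 39
GCD(164, 39) = 1
Simplified: 164/39

164/39


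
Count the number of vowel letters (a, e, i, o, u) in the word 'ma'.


Scanning each character of 'ma':
  Position 1: 'm' -> consonant (running count: 0)
  Position 2: 'a' -> vowel (running count: 1)
Total vowels: 1

1


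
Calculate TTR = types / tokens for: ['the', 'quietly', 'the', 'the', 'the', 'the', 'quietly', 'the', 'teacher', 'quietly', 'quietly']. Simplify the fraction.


Tokens: 11
Unique types: ('quietly', 'teacher', 'the') = 3
TTR = 3/11
Already in lowest terms.

3/11


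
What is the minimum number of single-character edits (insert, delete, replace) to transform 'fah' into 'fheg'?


Building DP table for s1='fah' (len 3) and s2='fheg' (len 4):
       f  h  e  g
    0  1  2  3  4
  f 1  0  1  2  3
  a 2  1  1  2  3
  h 3  2  1  2  3
Edit distance = dp[3][4] = 3

3


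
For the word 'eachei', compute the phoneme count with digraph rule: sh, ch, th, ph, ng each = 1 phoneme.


Parsing 'eachei' greedily, digraphs first:
  'e' -> vowel phoneme (phonemes so far: 1)
  'a' -> vowel phoneme (phonemes so far: 2)
  'ch' -> digraph (1 consonant phoneme) (phonemes so far: 3)
  'e' -> vowel phoneme (phonemes so far: 4)
  'i' -> vowel phoneme (phonemes so far: 5)
Total phonemes: 5

5


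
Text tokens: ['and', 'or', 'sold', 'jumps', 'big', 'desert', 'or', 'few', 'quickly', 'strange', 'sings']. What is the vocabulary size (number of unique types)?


Listing all tokens and tracking unique types:
  Token 1: 'and' -> NEW (unique so far: 1)
  Token 2: 'or' -> NEW (unique so far: 2)
  Token 3: 'sold' -> NEW (unique so far: 3)
  Token 4: 'jumps' -> NEW (unique so far: 4)
  Token 5: 'big' -> NEW (unique so far: 5)
  Token 6: 'desert' -> NEW (unique so far: 6)
  Token 7: 'or' -> duplicate (unique so far: 6)
  Token 8: 'few' -> NEW (unique so far: 7)
  Token 9: 'quickly' -> NEW (unique so far: 8)
  Token 10: 'strange' -> NEW (unique so far: 9)
  Token 11: 'sings' -> NEW (unique so far: 10)
Unique types: ('and', 'big', 'desert', 'few', 'jumps', 'or', 'quickly', 'sings', 'sold', 'strange')
Vocabulary size: 10

10


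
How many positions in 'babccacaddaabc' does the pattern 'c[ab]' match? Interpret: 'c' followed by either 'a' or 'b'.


Pattern: c[ab] means 'c' followed by either 'a' or 'b'.
Scanning 'babccacaddaabc' position-by-position:
  Pos 0: window 'ba' -> no
  Pos 1: window 'ab' -> no
  Pos 2: window 'bc' -> no
  Pos 3: window 'cc' -> no
  Pos 4: window 'ca' -> MATCH
  Pos 5: window 'ac' -> no
  Pos 6: window 'ca' -> MATCH
  Pos 7: window 'ad' -> no
  Pos 8: window 'dd' -> no
  Pos 9: window 'da' -> no
  Pos 10: window 'aa' -> no
  Pos 11: window 'ab' -> no
  Pos 12: window 'bc' -> no
  Pos 13: window 'c' -> no
Total matches: 2

2


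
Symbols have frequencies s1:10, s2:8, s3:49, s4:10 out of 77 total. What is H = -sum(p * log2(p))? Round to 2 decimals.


Computing entropy H = -sum(p_i * log2(p_i)):
  s1: p = 10/77 = 0.1299, -p*log2(p) = 0.3824
  s2: p = 8/77 = 0.1039, -p*log2(p) = 0.3394
  s3: p = 49/77 = 0.6364, -p*log2(p) = 0.4150
  s4: p = 10/77 = 0.1299, -p*log2(p) = 0.3824
H = sum of terms = 1.5192
Rounded to 2 decimals: 1.52

1.52


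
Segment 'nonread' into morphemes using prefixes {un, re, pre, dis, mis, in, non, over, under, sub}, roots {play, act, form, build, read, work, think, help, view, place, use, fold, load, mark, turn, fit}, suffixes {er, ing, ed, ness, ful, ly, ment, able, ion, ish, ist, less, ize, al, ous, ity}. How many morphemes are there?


Segmenting 'nonread' against the inventory:
  'non' -> prefix (morpheme 1)
  'read' -> root (morpheme 2)
Total morphemes: 2

2


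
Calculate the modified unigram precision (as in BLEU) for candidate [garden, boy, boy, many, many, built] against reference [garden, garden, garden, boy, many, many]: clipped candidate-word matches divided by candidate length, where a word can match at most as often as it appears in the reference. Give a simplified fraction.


Reference word counts: {'boy': 1, 'garden': 3, 'many': 2}
Checking each candidate word (with clipping):
  'garden' -> in reference (ref count 3, used 1/3) -> match (matches: 1)
  'boy' -> in reference (ref count 1, used 1/1) -> match (matches: 2)
  'boy' -> ref count 1 already used up (1/1) -> clipped, no match (matches: 2)
  'many' -> in reference (ref count 2, used 1/2) -> match (matches: 3)
  'many' -> in reference (ref count 2, used 2/2) -> match (matches: 4)
  'built' -> not in reference -> no match (matches: 4)
Clipped matches: 4, Candidate length: 6
Precision = 4/6 = 2/3

2/3


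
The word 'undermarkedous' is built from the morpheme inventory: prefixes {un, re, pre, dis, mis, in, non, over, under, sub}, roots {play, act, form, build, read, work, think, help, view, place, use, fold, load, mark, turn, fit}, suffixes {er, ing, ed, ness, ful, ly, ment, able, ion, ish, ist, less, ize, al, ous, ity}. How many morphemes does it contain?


Segmenting 'undermarkedous' against the inventory:
  'under' -> prefix (morpheme 1)
  'mark' -> root (morpheme 2)
  'ed' -> suffix (morpheme 3)
  'ous' -> suffix (morpheme 4)
Total morphemes: 4

4


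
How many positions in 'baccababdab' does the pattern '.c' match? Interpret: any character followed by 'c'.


Pattern: .c means any character followed by 'c'.
Scanning 'baccababdab' position-by-position:
  Pos 0: window 'ba' -> no
  Pos 1: window 'ac' -> MATCH
  Pos 2: window 'cc' -> MATCH
  Pos 3: window 'ca' -> no
  Pos 4: window 'ab' -> no
  Pos 5: window 'ba' -> no
  Pos 6: window 'ab' -> no
  Pos 7: window 'bd' -> no
  Pos 8: window 'da' -> no
  Pos 9: window 'ab' -> no
  Pos 10: window 'b' -> no
Total matches: 2

2


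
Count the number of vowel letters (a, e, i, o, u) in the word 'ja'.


Scanning each character of 'ja':
  Position 1: 'j' -> consonant (running count: 0)
  Position 2: 'a' -> vowel (running count: 1)
Total vowels: 1

1


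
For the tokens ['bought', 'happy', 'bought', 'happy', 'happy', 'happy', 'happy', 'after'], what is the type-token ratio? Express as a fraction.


Tokens: 8
Unique types: ('after', 'bought', 'happy') = 3
TTR = 3/8
Already in lowest terms.

3/8


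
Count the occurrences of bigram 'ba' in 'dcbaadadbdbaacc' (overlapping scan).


Scanning 'dcbaadadbdbaacc' for bigram 'ba':
  Position 0: 'dc' -> no
  Position 1: 'cb' -> no
  Position 2: 'ba' -> MATCH
  Position 3: 'aa' -> no
  Position 4: 'ad' -> no
  Position 5: 'da' -> no
  Position 6: 'ad' -> no
  Position 7: 'db' -> no
  Position 8: 'bd' -> no
  Position 9: 'db' -> no
  Position 10: 'ba' -> MATCH
  Position 11: 'aa' -> no
  Position 12: 'ac' -> no
  Position 13: 'cc' -> no
Total matches: 2

2


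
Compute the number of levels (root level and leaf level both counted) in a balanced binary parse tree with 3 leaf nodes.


In a balanced binary tree with n leaves the deepest leaf is ceil(log2(n)) edges below the root,
so counting node levels inclusive of root and leaves gives ceil(log2(n)) + 1 levels.
log2(3) = 1.5850
ceil(1.5850) = 2
levels = 2 + 1 = 3

3


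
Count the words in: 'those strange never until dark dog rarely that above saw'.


Counting words by splitting on spaces:
  Word 1: 'those'
  Word 2: 'strange'
  Word 3: 'never'
  Word 4: 'until'
  Word 5: 'dark'
  Word 6: 'dog'
  Word 7: 'rarely'
  Word 8: 'that'
  Word 9: 'above'
  Word 10: 'saw'
Total words: 10

10


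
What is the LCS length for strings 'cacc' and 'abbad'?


DP table for LCS of 'cacc' and 'abbad':
       a  b  b  a  d
    0  0  0  0  0  0
  c 0  0  0  0  0  0
  a 0  1  1  1  1  1
  c 0  1  1  1  1  1
  c 0  1  1  1  1  1
LCS: 'a'
LCS length = 1

1
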